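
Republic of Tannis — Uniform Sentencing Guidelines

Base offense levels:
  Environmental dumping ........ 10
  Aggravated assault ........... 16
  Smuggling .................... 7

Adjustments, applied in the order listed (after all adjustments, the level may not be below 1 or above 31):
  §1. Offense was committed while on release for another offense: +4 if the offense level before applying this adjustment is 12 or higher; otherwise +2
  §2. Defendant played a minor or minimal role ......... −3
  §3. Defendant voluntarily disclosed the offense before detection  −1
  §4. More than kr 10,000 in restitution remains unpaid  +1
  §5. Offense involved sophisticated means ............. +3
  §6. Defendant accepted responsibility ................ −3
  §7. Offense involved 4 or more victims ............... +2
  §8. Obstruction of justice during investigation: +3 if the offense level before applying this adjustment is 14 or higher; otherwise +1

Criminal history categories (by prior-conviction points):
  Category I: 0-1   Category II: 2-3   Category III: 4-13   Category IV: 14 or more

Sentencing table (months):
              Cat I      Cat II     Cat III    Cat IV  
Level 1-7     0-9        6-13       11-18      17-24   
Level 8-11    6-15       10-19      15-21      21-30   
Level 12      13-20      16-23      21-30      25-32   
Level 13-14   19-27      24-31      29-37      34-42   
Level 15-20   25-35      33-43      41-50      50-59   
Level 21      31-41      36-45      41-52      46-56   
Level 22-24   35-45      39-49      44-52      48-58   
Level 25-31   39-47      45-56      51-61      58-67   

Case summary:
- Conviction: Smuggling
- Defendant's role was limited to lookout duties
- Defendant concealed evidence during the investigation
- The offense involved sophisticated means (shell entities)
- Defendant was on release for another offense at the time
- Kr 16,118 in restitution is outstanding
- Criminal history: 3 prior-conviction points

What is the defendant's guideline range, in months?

Base offense level for smuggling: 7.
§1 applies (level before this adjustment is 7 < 12, so +2): 7 + 2 = 9.
§2 applies: 9 − 3 = 6.
§4 applies: 6 + 1 = 7.
§5 applies: 7 + 3 = 10.
§7 does not apply.
§8 applies (level before this adjustment is 10 < 14, so +1): 10 + 1 = 11.
Final offense level: 11.
Criminal history: 3 prior points → Category II (2-3).
Level 11 falls in the 8-11 band.
Grid: Level 8-11 × Category II = 10-19 months.

10-19 months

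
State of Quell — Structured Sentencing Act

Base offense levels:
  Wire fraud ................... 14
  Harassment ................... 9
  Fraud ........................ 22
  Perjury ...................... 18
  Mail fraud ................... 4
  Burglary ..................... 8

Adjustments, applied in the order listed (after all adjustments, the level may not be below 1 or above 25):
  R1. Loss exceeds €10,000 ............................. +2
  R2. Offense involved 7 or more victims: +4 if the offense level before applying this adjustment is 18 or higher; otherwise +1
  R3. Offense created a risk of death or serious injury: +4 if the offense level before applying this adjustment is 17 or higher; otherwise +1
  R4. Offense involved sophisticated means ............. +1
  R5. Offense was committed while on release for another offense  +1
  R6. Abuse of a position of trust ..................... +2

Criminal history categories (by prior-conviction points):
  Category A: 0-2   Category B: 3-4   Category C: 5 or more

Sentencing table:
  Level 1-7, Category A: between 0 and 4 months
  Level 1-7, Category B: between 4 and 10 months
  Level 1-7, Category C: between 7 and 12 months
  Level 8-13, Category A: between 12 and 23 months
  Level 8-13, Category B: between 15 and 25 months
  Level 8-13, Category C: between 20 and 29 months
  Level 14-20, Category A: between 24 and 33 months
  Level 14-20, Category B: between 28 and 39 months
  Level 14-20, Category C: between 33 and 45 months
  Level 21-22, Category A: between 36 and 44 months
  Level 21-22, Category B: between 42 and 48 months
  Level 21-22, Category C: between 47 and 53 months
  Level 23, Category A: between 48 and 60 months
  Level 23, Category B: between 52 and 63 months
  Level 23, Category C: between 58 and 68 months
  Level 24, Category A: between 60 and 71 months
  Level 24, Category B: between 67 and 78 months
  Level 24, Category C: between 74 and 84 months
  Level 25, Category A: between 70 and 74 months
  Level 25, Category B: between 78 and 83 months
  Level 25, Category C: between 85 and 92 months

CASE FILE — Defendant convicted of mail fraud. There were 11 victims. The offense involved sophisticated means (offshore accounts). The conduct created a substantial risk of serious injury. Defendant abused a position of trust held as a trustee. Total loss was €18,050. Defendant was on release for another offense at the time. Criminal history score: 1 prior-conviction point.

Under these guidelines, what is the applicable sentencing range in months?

Base offense level for mail fraud: 4.
R1 applies: 4 + 2 = 6.
R2 applies (level before this adjustment is 6 < 18, so +1): 6 + 1 = 7.
R3 applies (level before this adjustment is 7 < 17, so +1): 7 + 1 = 8.
R4 applies: 8 + 1 = 9.
R5 applies: 9 + 1 = 10.
R6 applies: 10 + 2 = 12.
Final offense level: 12.
Criminal history: 1 prior point → Category A (0-2).
Level 12 falls in the 8-13 band.
Grid: Level 8-13 × Category A = 12-23 months.

12-23 months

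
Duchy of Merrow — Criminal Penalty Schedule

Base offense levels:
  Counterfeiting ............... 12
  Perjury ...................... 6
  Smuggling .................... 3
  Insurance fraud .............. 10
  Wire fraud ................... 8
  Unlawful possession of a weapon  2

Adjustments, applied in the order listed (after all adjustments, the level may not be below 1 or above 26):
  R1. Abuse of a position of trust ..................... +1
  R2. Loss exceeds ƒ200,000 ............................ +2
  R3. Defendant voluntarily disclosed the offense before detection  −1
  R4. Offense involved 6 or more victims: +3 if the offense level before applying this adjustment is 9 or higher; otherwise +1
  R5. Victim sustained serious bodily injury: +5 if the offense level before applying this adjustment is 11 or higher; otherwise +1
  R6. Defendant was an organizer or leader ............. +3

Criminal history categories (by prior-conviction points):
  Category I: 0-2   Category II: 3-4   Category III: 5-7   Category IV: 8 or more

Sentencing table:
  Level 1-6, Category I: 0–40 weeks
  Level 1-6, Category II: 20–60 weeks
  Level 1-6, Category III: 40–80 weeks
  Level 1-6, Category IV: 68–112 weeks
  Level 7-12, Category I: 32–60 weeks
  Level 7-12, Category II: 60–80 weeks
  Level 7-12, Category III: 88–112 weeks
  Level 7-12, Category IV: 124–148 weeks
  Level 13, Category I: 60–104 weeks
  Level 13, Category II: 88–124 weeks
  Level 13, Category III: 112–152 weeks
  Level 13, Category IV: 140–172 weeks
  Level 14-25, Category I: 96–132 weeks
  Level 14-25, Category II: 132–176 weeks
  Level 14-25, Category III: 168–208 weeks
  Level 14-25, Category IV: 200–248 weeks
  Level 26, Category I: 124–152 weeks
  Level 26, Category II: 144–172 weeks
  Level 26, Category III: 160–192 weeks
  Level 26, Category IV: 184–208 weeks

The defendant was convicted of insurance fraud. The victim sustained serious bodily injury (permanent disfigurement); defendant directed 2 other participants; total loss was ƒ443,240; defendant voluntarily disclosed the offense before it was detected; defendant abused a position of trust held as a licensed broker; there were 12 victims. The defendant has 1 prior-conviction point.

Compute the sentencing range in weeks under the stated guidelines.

96-132 weeks

Base offense level for insurance fraud: 10.
R1 applies: 10 + 1 = 11.
R2 applies: 11 + 2 = 13.
R3 applies: 13 − 1 = 12.
R4 applies (level before this adjustment is 12 ≥ 9, so +3): 12 + 3 = 15.
R5 applies (level before this adjustment is 15 ≥ 11, so +5): 15 + 5 = 20.
R6 applies: 20 + 3 = 23.
Final offense level: 23.
Criminal history: 1 prior point → Category I (0-2).
Level 23 falls in the 14-25 band.
Grid: Level 14-25 × Category I = 96-132 weeks.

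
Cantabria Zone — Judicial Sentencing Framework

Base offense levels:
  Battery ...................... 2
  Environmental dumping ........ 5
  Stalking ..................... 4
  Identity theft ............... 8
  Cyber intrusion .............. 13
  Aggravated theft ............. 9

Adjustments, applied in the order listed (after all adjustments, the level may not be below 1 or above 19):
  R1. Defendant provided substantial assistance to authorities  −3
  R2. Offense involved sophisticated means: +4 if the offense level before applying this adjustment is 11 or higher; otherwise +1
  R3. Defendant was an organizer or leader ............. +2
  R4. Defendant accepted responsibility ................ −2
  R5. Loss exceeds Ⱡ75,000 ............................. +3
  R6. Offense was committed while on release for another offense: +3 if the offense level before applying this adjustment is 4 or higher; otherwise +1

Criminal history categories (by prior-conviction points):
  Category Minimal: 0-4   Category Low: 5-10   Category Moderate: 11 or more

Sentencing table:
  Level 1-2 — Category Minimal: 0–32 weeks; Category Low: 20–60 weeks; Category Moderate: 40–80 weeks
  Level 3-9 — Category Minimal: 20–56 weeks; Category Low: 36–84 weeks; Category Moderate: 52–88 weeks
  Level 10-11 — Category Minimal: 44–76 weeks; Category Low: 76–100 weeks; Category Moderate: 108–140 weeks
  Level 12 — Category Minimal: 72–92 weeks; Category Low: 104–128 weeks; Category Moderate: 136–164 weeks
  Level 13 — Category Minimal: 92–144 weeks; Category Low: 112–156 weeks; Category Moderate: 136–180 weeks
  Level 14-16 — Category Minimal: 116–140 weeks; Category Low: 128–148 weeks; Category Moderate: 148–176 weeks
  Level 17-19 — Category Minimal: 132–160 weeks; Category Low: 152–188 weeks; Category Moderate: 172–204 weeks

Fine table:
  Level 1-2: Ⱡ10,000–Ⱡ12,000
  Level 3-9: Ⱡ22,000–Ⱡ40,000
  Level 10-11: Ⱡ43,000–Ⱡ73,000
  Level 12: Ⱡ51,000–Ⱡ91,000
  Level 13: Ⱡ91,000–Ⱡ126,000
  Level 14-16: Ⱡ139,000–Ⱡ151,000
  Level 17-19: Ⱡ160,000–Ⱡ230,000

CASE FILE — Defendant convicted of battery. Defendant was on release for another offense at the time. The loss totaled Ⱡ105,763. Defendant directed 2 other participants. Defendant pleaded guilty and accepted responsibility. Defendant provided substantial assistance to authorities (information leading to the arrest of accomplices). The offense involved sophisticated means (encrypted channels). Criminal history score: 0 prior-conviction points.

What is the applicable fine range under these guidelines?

Base offense level for battery: 2.
R1 applies: 2 − 3 = -1.
R2 applies (level before this adjustment is -1 < 11, so +1): -1 + 1 = 0.
R3 applies: 0 + 2 = 2.
R4 applies: 2 − 2 = 0.
R5 applies: 0 + 3 = 3.
R6 applies (level before this adjustment is 3 < 4, so +1): 3 + 1 = 4.
Final offense level: 4.
Level 4 falls in the 3-9 band.
Fine table: Level 3-9 → Ⱡ22,000–Ⱡ40,000.

Ⱡ22,000–Ⱡ40,000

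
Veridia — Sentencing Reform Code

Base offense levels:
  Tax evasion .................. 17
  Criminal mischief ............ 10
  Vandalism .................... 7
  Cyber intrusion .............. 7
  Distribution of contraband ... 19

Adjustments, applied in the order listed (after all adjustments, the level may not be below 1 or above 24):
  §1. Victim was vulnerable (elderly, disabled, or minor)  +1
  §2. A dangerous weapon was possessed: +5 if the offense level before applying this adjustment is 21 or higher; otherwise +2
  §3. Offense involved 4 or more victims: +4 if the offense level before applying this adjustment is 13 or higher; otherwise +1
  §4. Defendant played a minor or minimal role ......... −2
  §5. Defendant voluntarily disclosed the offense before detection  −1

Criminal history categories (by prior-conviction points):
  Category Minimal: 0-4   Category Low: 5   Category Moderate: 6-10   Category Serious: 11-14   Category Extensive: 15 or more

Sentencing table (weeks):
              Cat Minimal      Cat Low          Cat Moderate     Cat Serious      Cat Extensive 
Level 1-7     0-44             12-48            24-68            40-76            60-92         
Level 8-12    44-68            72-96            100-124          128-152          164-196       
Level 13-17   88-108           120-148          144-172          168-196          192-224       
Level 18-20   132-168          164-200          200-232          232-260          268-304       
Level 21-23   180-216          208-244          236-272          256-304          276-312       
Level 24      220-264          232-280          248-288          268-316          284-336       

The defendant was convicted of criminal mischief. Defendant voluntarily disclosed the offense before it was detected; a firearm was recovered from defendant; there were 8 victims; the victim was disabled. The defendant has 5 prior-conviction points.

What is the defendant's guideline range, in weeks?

Base offense level for criminal mischief: 10.
§1 applies: 10 + 1 = 11.
§2 applies (level before this adjustment is 11 < 21, so +2): 11 + 2 = 13.
§3 applies (level before this adjustment is 13 ≥ 13, so +4): 13 + 4 = 17.
§4 does not apply.
§5 applies: 17 − 1 = 16.
Final offense level: 16.
Criminal history: 5 prior points → Category Low (5).
Level 16 falls in the 13-17 band.
Grid: Level 13-17 × Category Low = 120-148 weeks.

120-148 weeks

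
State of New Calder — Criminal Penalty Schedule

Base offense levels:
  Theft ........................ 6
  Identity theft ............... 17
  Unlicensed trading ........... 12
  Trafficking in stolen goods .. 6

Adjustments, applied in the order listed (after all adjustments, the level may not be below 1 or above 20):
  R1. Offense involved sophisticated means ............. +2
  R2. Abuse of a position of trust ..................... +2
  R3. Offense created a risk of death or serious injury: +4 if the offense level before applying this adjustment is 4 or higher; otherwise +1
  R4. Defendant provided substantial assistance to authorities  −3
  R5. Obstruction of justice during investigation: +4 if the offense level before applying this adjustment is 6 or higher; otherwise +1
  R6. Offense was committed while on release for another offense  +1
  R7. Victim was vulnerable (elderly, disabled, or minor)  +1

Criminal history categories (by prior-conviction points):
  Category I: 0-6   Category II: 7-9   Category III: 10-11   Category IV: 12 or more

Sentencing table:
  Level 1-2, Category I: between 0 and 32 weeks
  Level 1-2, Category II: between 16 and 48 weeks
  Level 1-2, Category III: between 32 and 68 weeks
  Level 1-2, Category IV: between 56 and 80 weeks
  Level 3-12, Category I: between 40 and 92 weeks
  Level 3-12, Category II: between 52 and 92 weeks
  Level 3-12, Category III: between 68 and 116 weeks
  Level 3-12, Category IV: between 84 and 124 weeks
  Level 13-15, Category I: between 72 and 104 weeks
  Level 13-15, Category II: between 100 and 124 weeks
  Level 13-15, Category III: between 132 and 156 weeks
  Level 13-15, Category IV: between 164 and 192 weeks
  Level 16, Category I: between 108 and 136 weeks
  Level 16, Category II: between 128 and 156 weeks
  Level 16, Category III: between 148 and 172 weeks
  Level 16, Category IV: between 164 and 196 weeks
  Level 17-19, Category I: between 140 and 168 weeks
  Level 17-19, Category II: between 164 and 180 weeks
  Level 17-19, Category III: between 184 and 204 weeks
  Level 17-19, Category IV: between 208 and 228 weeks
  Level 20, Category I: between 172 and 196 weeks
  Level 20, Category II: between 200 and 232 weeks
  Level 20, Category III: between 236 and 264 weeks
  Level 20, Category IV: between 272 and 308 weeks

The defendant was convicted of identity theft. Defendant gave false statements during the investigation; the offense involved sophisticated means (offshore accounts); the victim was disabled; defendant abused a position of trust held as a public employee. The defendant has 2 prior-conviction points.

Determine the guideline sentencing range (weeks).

172-196 weeks

Base offense level for identity theft: 17.
R1 applies: 17 + 2 = 19.
R2 applies: 19 + 2 = 21.
R4 does not apply.
R5 applies (level before this adjustment is 21 ≥ 6, so +4): 21 + 4 = 25.
R6 does not apply.
R7 applies: 25 + 1 = 26.
Level 26 exceeds the maximum of 20; capped at 20.
Final offense level: 20.
Criminal history: 2 prior points → Category I (0-6).
Level 20 falls in the 20 band.
Grid: Level 20 × Category I = 172-196 weeks.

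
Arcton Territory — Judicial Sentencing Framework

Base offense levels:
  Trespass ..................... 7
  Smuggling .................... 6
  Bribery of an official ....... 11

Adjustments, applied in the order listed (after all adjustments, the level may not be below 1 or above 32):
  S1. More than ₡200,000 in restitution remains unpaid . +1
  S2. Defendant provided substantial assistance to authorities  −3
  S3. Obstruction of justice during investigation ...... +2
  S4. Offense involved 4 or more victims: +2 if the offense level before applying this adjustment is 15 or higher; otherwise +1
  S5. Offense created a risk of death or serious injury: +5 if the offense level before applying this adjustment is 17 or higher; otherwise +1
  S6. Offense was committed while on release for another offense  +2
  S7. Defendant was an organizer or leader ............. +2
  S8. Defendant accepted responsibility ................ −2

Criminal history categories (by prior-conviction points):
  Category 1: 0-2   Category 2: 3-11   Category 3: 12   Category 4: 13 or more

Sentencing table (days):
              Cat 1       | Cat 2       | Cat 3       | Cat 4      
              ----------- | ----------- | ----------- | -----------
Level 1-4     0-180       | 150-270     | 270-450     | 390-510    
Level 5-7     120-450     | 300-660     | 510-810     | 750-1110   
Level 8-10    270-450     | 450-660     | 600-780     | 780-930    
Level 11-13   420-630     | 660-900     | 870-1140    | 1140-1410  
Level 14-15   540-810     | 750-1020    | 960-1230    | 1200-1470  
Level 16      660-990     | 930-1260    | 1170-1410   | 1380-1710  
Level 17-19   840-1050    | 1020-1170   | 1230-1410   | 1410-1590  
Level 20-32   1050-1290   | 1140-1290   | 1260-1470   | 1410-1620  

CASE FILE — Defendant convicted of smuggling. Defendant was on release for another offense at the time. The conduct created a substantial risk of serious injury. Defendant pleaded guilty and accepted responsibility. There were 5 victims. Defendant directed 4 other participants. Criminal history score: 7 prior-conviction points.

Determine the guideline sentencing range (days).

Base offense level for smuggling: 6.
S4 applies (level before this adjustment is 6 < 15, so +1): 6 + 1 = 7.
S5 applies (level before this adjustment is 7 < 17, so +1): 7 + 1 = 8.
S6 applies: 8 + 2 = 10.
S7 applies: 10 + 2 = 12.
S8 applies: 12 − 2 = 10.
Final offense level: 10.
Criminal history: 7 prior points → Category 2 (3-11).
Level 10 falls in the 8-10 band.
Grid: Level 8-10 × Category 2 = 450-660 days.

450-660 days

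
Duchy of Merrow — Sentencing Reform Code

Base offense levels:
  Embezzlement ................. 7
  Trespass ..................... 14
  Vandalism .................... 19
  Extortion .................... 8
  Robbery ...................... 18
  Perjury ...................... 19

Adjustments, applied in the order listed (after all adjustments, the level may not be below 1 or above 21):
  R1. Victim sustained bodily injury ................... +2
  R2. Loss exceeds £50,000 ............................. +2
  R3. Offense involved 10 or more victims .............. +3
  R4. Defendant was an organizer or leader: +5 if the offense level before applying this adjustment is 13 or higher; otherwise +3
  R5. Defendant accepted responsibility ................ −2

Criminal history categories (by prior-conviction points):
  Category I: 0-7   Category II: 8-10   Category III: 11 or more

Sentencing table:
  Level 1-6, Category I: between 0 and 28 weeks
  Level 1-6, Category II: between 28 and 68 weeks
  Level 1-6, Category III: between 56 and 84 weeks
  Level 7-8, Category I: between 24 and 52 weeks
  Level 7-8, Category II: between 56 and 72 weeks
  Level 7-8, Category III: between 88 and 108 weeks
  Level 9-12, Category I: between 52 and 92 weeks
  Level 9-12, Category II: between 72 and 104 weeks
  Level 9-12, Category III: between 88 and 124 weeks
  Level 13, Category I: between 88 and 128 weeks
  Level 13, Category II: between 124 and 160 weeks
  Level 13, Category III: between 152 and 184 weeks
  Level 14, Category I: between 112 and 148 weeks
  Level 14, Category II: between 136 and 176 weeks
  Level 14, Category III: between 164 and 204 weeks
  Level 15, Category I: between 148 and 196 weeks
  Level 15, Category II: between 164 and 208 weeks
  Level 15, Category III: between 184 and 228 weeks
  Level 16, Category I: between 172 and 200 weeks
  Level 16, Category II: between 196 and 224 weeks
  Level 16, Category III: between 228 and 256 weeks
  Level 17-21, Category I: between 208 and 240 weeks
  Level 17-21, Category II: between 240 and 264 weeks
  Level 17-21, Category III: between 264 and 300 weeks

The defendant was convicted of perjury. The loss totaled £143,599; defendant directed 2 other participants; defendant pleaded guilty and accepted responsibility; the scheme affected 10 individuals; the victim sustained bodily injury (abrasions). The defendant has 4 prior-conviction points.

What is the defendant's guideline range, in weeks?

208-240 weeks

Base offense level for perjury: 19.
R1 applies: 19 + 2 = 21.
R2 applies: 21 + 2 = 23.
R3 applies: 23 + 3 = 26.
R4 applies (level before this adjustment is 26 ≥ 13, so +5): 26 + 5 = 31.
R5 applies: 31 − 2 = 29.
Level 29 exceeds the maximum of 21; capped at 21.
Final offense level: 21.
Criminal history: 4 prior points → Category I (0-7).
Level 21 falls in the 17-21 band.
Grid: Level 17-21 × Category I = 208-240 weeks.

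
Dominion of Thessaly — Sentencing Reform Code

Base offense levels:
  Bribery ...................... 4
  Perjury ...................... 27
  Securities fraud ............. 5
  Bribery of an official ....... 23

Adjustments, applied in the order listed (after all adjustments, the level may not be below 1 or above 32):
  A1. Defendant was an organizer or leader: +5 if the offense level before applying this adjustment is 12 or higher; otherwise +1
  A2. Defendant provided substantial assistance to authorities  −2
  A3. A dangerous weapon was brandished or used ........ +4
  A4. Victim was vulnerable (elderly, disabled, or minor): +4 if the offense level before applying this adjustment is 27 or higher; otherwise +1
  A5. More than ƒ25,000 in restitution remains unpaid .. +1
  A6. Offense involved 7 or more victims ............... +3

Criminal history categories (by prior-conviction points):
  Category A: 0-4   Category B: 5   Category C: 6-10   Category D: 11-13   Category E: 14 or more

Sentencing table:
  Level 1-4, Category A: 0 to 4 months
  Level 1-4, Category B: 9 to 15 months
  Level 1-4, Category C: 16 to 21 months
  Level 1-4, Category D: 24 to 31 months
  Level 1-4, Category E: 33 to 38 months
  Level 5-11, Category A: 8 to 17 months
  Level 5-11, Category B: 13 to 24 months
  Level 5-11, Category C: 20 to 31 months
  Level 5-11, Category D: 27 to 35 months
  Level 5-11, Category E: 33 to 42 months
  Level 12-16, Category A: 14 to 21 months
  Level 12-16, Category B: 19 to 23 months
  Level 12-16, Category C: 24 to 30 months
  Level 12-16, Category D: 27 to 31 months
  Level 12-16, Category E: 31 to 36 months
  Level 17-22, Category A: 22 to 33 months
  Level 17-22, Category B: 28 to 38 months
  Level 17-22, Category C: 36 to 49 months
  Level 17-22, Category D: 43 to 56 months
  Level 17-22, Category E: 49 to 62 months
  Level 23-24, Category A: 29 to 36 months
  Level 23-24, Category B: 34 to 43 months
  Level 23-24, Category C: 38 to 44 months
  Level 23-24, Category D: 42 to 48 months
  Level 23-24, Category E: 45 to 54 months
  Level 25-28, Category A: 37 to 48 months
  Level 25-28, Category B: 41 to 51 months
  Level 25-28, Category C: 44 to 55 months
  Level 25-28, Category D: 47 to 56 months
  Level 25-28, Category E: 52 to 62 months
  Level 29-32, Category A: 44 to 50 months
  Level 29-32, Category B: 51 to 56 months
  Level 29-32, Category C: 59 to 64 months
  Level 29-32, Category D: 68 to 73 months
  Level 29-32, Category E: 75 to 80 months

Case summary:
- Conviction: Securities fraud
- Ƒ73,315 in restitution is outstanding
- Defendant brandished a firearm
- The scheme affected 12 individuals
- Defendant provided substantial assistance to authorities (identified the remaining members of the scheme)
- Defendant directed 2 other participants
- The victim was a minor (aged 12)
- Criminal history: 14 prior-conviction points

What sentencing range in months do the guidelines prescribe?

Base offense level for securities fraud: 5.
A1 applies (level before this adjustment is 5 < 12, so +1): 5 + 1 = 6.
A2 applies: 6 − 2 = 4.
A3 applies: 4 + 4 = 8.
A4 applies (level before this adjustment is 8 < 27, so +1): 8 + 1 = 9.
A5 applies: 9 + 1 = 10.
A6 applies: 10 + 3 = 13.
Final offense level: 13.
Criminal history: 14 prior points → Category E (14+).
Level 13 falls in the 12-16 band.
Grid: Level 12-16 × Category E = 31-36 months.

31-36 months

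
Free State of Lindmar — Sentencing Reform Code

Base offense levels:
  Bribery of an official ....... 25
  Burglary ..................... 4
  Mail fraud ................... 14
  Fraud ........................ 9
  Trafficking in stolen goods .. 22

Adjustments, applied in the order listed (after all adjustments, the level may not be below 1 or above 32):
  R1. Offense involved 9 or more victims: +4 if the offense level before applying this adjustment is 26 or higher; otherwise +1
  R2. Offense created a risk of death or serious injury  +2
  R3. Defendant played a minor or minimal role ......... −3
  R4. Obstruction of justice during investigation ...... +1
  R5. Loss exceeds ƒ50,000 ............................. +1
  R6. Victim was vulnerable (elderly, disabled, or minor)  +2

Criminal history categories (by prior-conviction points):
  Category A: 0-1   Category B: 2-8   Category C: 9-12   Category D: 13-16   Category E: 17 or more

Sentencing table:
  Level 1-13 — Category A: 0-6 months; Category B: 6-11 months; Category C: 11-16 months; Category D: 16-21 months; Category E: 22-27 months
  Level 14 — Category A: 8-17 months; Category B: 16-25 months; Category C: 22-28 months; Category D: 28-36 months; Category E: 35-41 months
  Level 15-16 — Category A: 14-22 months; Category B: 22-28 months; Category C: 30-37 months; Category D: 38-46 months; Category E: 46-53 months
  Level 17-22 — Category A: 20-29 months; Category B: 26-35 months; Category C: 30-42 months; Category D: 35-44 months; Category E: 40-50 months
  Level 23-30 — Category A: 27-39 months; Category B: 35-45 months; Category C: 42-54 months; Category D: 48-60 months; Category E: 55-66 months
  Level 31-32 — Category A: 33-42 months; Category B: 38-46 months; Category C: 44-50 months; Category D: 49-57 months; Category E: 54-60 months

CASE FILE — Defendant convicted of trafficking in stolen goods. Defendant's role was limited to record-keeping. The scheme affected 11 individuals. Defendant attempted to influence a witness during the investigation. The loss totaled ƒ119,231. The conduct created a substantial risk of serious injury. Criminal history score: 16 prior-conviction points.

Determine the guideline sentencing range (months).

48-60 months

Base offense level for trafficking in stolen goods: 22.
R1 applies (level before this adjustment is 22 < 26, so +1): 22 + 1 = 23.
R2 applies: 23 + 2 = 25.
R3 applies: 25 − 3 = 22.
R4 applies: 22 + 1 = 23.
R5 applies: 23 + 1 = 24.
R6 does not apply.
Final offense level: 24.
Criminal history: 16 prior points → Category D (13-16).
Level 24 falls in the 23-30 band.
Grid: Level 23-30 × Category D = 48-60 months.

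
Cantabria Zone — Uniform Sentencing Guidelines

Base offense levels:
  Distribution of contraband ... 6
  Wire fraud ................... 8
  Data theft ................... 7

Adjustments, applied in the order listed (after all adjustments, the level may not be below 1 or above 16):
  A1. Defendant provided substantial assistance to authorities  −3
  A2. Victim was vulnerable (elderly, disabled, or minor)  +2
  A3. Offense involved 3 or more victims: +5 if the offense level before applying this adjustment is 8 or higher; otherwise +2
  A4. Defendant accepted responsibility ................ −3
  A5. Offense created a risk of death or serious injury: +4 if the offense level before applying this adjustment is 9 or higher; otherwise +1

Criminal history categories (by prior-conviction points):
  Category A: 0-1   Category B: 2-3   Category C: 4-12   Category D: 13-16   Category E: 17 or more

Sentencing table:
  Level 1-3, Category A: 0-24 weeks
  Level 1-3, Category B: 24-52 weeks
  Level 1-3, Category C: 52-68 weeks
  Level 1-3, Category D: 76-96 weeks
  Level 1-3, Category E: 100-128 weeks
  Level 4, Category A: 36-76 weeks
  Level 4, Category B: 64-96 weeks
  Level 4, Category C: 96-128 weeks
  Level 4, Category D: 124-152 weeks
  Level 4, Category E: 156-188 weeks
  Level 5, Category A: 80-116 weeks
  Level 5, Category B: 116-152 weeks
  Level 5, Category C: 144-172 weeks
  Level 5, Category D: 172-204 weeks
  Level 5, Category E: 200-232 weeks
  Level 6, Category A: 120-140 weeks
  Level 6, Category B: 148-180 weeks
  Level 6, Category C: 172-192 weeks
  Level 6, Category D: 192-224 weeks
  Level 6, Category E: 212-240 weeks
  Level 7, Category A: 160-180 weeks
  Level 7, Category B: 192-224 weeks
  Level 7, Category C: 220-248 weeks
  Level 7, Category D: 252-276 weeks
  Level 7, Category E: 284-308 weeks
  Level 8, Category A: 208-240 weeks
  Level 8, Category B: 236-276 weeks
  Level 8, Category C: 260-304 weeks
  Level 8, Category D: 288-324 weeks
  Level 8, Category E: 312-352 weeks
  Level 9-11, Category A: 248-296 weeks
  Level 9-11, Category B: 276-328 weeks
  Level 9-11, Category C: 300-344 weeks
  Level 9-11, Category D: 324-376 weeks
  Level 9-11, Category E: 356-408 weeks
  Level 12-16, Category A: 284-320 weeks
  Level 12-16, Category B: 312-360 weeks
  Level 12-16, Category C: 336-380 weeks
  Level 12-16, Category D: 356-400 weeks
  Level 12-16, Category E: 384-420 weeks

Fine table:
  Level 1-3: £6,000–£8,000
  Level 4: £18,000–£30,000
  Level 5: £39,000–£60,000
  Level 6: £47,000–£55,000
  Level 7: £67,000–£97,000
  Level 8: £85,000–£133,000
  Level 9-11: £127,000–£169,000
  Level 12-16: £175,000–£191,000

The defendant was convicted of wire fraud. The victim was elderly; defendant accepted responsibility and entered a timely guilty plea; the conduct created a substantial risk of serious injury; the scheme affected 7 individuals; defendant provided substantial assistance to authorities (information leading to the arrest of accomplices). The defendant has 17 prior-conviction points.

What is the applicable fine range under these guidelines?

Base offense level for wire fraud: 8.
A1 applies: 8 − 3 = 5.
A2 applies: 5 + 2 = 7.
A3 applies (level before this adjustment is 7 < 8, so +2): 7 + 2 = 9.
A4 applies: 9 − 3 = 6.
A5 applies (level before this adjustment is 6 < 9, so +1): 6 + 1 = 7.
Final offense level: 7.
Level 7 falls in the 7 band.
Fine table: Level 7 → £67,000–£97,000.

£67,000–£97,000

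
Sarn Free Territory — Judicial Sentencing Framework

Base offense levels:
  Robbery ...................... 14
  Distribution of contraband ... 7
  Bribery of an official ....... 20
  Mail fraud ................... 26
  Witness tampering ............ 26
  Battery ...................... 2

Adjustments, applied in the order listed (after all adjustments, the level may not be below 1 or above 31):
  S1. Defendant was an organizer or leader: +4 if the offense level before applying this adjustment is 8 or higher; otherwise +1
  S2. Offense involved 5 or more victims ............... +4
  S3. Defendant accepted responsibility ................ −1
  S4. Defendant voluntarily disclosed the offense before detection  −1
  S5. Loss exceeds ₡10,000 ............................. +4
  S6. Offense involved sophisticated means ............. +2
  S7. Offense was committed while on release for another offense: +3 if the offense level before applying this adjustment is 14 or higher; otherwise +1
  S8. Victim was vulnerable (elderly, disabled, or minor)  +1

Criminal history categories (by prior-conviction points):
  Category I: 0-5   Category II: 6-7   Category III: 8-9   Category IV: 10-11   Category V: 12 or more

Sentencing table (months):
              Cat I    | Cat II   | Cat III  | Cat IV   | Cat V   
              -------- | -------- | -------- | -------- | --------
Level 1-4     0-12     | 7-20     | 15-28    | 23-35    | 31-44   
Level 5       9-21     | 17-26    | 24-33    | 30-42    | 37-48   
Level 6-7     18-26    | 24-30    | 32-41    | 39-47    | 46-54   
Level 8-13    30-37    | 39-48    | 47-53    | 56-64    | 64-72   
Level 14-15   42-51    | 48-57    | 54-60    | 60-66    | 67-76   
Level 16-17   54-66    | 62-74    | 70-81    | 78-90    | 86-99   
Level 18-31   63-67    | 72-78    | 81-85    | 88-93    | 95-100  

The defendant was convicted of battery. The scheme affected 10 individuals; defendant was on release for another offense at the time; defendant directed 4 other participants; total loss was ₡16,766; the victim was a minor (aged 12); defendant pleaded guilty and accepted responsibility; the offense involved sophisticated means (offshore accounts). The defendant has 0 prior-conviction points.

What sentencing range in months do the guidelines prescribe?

Base offense level for battery: 2.
S1 applies (level before this adjustment is 2 < 8, so +1): 2 + 1 = 3.
S2 applies: 3 + 4 = 7.
S3 applies: 7 − 1 = 6.
S5 applies: 6 + 4 = 10.
S6 applies: 10 + 2 = 12.
S7 applies (level before this adjustment is 12 < 14, so +1): 12 + 1 = 13.
S8 applies: 13 + 1 = 14.
Final offense level: 14.
Criminal history: 0 prior points → Category I (0-5).
Level 14 falls in the 14-15 band.
Grid: Level 14-15 × Category I = 42-51 months.

42-51 months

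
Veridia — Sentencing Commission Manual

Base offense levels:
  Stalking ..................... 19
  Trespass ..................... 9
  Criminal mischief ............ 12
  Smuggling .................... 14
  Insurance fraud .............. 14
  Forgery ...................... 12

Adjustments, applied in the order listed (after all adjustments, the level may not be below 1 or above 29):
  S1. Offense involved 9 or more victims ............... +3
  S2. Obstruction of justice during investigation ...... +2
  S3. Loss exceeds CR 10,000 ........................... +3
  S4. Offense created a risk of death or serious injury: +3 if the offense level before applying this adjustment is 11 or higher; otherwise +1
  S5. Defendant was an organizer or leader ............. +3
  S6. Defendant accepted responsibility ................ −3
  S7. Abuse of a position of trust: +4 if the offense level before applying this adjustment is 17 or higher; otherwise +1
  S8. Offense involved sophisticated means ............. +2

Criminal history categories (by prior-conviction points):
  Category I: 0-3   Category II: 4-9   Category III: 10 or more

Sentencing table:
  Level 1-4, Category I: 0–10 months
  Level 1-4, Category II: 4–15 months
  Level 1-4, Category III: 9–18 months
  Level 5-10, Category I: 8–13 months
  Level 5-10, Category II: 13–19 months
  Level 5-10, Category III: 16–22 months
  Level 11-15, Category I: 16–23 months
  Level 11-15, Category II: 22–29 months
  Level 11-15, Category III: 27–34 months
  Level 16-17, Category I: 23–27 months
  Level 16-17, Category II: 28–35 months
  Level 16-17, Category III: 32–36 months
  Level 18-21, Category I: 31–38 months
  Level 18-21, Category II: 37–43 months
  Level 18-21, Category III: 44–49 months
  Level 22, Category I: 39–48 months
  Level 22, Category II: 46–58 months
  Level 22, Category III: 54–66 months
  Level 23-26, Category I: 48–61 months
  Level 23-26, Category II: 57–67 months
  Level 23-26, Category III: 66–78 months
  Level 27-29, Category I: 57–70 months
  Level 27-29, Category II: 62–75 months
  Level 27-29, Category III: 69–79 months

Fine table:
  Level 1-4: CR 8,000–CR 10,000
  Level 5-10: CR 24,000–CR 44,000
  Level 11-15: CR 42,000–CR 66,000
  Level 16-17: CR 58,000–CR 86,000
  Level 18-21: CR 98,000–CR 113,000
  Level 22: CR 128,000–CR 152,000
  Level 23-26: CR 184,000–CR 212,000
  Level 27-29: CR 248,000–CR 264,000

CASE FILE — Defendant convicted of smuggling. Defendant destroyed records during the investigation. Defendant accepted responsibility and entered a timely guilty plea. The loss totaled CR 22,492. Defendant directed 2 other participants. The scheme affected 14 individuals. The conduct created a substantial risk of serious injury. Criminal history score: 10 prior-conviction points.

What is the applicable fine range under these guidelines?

Base offense level for smuggling: 14.
S1 applies: 14 + 3 = 17.
S2 applies: 17 + 2 = 19.
S3 applies: 19 + 3 = 22.
S4 applies (level before this adjustment is 22 ≥ 11, so +3): 22 + 3 = 25.
S5 applies: 25 + 3 = 28.
S6 applies: 28 − 3 = 25.
S7 does not apply.
S8 does not apply.
Final offense level: 25.
Level 25 falls in the 23-26 band.
Fine table: Level 23-26 → CR 184,000–CR 212,000.

CR 184,000–CR 212,000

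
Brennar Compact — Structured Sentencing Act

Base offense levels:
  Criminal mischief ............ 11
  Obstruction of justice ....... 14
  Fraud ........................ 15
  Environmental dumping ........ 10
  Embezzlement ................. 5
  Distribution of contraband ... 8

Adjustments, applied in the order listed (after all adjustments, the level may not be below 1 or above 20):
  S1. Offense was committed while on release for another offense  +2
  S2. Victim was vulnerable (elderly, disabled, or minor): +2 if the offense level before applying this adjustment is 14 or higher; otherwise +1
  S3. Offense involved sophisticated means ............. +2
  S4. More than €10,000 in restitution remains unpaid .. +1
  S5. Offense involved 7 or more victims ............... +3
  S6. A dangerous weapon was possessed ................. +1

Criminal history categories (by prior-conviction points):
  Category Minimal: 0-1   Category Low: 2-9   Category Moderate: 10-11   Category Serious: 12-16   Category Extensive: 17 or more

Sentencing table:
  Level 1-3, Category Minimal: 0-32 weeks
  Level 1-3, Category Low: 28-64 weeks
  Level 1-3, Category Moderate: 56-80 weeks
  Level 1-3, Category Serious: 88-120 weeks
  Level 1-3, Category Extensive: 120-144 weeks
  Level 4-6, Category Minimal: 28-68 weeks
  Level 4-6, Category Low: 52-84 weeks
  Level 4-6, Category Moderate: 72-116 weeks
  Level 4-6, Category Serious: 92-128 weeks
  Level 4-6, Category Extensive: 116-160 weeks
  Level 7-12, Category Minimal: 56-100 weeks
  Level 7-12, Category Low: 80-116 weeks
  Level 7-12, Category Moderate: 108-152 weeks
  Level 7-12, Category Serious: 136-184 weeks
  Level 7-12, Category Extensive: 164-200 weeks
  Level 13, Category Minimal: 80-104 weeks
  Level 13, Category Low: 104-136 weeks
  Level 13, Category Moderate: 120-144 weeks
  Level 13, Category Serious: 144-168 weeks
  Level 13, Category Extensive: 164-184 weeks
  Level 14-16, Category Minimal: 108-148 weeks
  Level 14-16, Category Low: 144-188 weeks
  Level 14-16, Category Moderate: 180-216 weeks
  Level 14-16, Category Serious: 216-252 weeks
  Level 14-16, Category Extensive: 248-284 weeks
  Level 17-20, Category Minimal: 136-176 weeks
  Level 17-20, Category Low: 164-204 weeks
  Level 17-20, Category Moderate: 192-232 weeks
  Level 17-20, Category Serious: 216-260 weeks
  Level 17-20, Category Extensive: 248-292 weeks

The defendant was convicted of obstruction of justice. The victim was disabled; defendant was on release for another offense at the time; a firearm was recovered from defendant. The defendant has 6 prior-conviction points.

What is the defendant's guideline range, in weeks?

Base offense level for obstruction of justice: 14.
S1 applies: 14 + 2 = 16.
S2 applies (level before this adjustment is 16 ≥ 14, so +2): 16 + 2 = 18.
S4 does not apply.
S6 applies: 18 + 1 = 19.
Final offense level: 19.
Criminal history: 6 prior points → Category Low (2-9).
Level 19 falls in the 17-20 band.
Grid: Level 17-20 × Category Low = 164-204 weeks.

164-204 weeks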